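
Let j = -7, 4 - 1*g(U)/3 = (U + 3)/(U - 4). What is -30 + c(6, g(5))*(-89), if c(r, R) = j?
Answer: 593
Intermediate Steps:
g(U) = 12 - 3*(3 + U)/(-4 + U) (g(U) = 12 - 3*(U + 3)/(U - 4) = 12 - 3*(3 + U)/(-4 + U))
c(r, R) = -7
-30 + c(6, g(5))*(-89) = -30 - 7*(-89) = -30 + 623 = 593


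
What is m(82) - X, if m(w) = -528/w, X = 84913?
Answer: -3481697/41 ≈ -84920.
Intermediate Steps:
m(82) - X = -528/82 - 1*84913 = -528*1/82 - 84913 = -264/41 - 84913 = -3481697/41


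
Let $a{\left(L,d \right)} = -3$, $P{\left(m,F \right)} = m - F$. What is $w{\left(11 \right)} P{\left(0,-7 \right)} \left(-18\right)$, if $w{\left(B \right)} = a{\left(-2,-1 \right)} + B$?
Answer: $-1008$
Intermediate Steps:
$w{\left(B \right)} = -3 + B$
$w{\left(11 \right)} P{\left(0,-7 \right)} \left(-18\right) = \left(-3 + 11\right) \left(0 - -7\right) \left(-18\right) = 8 \left(0 + 7\right) \left(-18\right) = 8 \cdot 7 \left(-18\right) = 56 \left(-18\right) = -1008$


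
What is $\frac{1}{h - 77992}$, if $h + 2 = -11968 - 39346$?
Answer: $- \frac{1}{129308} \approx -7.7335 \cdot 10^{-6}$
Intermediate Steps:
$h = -51316$ ($h = -2 - 51314 = -51316$)
$\frac{1}{h - 77992} = \frac{1}{-51316 - 77992} = \frac{1}{-129308} = - \frac{1}{129308}$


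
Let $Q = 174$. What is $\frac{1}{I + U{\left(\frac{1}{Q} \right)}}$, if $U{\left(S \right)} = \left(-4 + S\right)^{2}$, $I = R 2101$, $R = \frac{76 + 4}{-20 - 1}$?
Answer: $- \frac{211932}{1692882185} \approx -0.00012519$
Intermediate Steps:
$R = - \frac{80}{21}$ ($R = \frac{80}{-21} = 80 \left(- \frac{1}{21}\right) = - \frac{80}{21} \approx -3.8095$)
$I = - \frac{168080}{21}$ ($I = \left(- \frac{80}{21}\right) 2101 = - \frac{168080}{21} \approx -8003.8$)
$\frac{1}{I + U{\left(\frac{1}{Q} \right)}} = \frac{1}{- \frac{168080}{21} + \left(-4 + \frac{1}{174}\right)^{2}} = \frac{1}{- \frac{168080}{21} + \left(- \frac{695}{174}\right)^{2}} = \frac{1}{- \frac{168080}{21} + \frac{483025}{30276}} = \frac{1}{- \frac{1692882185}{211932}} = - \frac{211932}{1692882185}$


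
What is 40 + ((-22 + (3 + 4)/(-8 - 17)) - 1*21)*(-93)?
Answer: 101626/25 ≈ 4065.0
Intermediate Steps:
40 + ((-22 + (3 + 4)/(-8 - 17)) - 1*21)*(-93) = 40 + ((-22 + 7/(-25)) - 21)*(-93) = 40 + ((-22 + 7*(-1/25)) - 21)*(-93) = 40 + ((-22 - 7/25) - 21)*(-93) = 40 + (-557/25 - 21)*(-93) = 40 - 1082/25*(-93) = 40 + 100626/25 = 101626/25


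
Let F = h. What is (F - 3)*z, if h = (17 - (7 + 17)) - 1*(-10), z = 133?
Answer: 0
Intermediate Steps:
h = 3 (h = (17 - 1*24) + 10 = (17 - 24) + 10 = -7 + 10 = 3)
F = 3
(F - 3)*z = (3 - 3)*133 = 0*133 = 0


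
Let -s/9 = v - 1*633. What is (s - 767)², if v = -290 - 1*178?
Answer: 83576164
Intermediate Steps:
v = -468 (v = -290 - 178 = -468)
s = 9909 (s = -9*(-468 - 1*633) = -9*(-468 - 633) = -9*(-1101) = 9909)
(s - 767)² = (9909 - 767)² = 9142² = 83576164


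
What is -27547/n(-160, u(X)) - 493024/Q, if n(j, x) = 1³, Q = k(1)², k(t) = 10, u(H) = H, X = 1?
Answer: -811931/25 ≈ -32477.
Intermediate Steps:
Q = 100 (Q = 10² = 100)
n(j, x) = 1
-27547/n(-160, u(X)) - 493024/Q = -27547/1 - 493024/100 = -27547*1 - 493024*1/100 = -27547 - 123256/25 = -811931/25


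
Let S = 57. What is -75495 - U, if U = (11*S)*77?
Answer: -123774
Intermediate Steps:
U = 48279 (U = (11*57)*77 = 627*77 = 48279)
-75495 - U = -75495 - 1*48279 = -75495 - 48279 = -123774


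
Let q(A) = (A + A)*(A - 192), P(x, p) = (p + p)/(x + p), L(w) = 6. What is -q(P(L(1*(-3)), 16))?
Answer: 67072/121 ≈ 554.31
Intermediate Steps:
P(x, p) = 2*p/(p + x) (P(x, p) = (2*p)/(p + x) = 2*p/(p + x))
q(A) = 2*A*(-192 + A) (q(A) = (2*A)*(-192 + A) = 2*A*(-192 + A))
-q(P(L(1*(-3)), 16)) = -2*2*16/(16 + 6)*(-192 + 2*16/(16 + 6)) = -2*2*16/22*(-192 + 2*16/22) = -2*2*16*(1/22)*(-192 + 2*16*(1/22)) = -2*16*(-192 + 16/11)/11 = -2*16*(-2096)/(11*11) = -1*(-67072/121) = 67072/121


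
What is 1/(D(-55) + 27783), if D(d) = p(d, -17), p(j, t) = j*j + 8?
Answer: 1/30816 ≈ 3.2451e-5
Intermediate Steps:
p(j, t) = 8 + j**2 (p(j, t) = j**2 + 8 = 8 + j**2)
D(d) = 8 + d**2
1/(D(-55) + 27783) = 1/((8 + (-55)**2) + 27783) = 1/((8 + 3025) + 27783) = 1/(3033 + 27783) = 1/30816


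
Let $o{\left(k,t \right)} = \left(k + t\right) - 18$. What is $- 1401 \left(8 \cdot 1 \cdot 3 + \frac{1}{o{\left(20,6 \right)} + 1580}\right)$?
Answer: $- \frac{53396313}{1588} \approx -33625.0$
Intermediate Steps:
$o{\left(k,t \right)} = -18 + k + t$
$- 1401 \left(8 \cdot 1 \cdot 3 + \frac{1}{o{\left(20,6 \right)} + 1580}\right) = - 1401 \left(8 \cdot 1 \cdot 3 + \frac{1}{\left(-18 + 20 + 6\right) + 1580}\right) = - 1401 \left(8 \cdot 3 + \frac{1}{8 + 1580}\right) = - 1401 \left(24 + \frac{1}{1588}\right) = \left(-1401\right) \frac{38113}{1588} = - \frac{53396313}{1588}$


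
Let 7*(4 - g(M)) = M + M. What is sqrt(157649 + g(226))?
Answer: sqrt(7721833)/7 ≈ 396.97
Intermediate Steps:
g(M) = 4 - 2*M/7 (g(M) = 4 - (M + M)/7 = 4 - 2*M/7)
sqrt(157649 + g(226)) = sqrt(157649 + (4 - 2/7*226)) = sqrt(157649 + (4 - 452/7)) = sqrt(157649 - 424/7) = sqrt(1103119/7) = sqrt(7721833)/7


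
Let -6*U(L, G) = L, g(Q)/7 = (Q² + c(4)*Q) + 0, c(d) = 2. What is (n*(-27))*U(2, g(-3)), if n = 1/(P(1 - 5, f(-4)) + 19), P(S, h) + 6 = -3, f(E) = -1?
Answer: 9/10 ≈ 0.90000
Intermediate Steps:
P(S, h) = -9 (P(S, h) = -6 - 3 = -9)
n = ⅒ (n = 1/(-9 + 19) = 1/10 = ⅒ ≈ 0.10000)
g(Q) = 7*Q² + 14*Q (g(Q) = 7*((Q² + 2*Q) + 0) = 7*(Q² + 2*Q) = 7*Q² + 14*Q)
U(L, G) = -L/6
(n*(-27))*U(2, g(-3)) = ((⅒)*(-27))*(-⅙*2) = -27/10*(-⅓) = 9/10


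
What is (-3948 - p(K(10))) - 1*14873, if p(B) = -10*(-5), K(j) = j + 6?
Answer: -18871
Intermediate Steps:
K(j) = 6 + j
p(B) = 50
(-3948 - p(K(10))) - 1*14873 = (-3948 - 1*50) - 1*14873 = (-3948 - 50) - 14873 = -3998 - 14873 = -18871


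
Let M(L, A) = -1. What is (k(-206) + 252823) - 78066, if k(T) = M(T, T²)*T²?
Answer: 132321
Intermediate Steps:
k(T) = -T²
(k(-206) + 252823) - 78066 = (-1*(-206)² + 252823) - 78066 = (-1*42436 + 252823) - 78066 = (-42436 + 252823) - 78066 = 210387 - 78066 = 132321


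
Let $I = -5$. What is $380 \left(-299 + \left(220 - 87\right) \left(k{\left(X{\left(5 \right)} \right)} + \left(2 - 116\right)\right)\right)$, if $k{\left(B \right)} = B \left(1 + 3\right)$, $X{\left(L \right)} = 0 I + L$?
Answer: $-4864380$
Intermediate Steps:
$X{\left(L \right)} = L$ ($X{\left(L \right)} = 0 \left(-5\right) + L = 0 + L = L$)
$k{\left(B \right)} = 4 B$ ($k{\left(B \right)} = B 4 = 4 B$)
$380 \left(-299 + \left(220 - 87\right) \left(k{\left(X{\left(5 \right)} \right)} + \left(2 - 116\right)\right)\right) = 380 \left(-299 + \left(220 - 87\right) \left(4 \cdot 5 + \left(2 - 116\right)\right)\right) = 380 \left(-299 + 133 \left(20 + \left(2 - 116\right)\right)\right) = 380 \left(-299 + 133 \left(20 - 114\right)\right) = 380 \left(-299 + 133 \left(-94\right)\right) = 380 \left(-299 - 12502\right) = 380 \left(-12801\right) = -4864380$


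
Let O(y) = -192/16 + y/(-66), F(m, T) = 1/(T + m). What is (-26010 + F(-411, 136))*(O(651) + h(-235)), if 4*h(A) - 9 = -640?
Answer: 56528191153/12100 ≈ 4.6718e+6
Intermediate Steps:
h(A) = -631/4 (h(A) = 9/4 + (¼)*(-640) = 9/4 - 160 = -631/4)
O(y) = -12 - y/66 (O(y) = -192*1/16 + y*(-1/66) = -12 - y/66)
(-26010 + F(-411, 136))*(O(651) + h(-235)) = (-26010 + 1/(136 - 411))*((-12 - 1/66*651) - 631/4) = (-26010 + 1/(-275))*((-12 - 217/22) - 631/4) = (-26010 - 1/275)*(-481/22 - 631/4) = -7152751/275*(-7903/44) = 56528191153/12100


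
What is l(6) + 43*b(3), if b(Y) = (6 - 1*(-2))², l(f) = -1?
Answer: 2751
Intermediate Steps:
b(Y) = 64 (b(Y) = (6 + 2)² = 8² = 64)
l(6) + 43*b(3) = -1 + 43*64 = -1 + 2752 = 2751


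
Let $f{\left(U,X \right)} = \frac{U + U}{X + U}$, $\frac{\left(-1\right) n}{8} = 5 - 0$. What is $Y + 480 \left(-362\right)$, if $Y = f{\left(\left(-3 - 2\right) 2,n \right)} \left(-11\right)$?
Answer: $- \frac{868822}{5} \approx -1.7376 \cdot 10^{5}$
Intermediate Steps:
$n = -40$ ($n = - 8 \left(5 - 0\right) = - 8 \left(5 + 0\right) = \left(-8\right) 5 = -40$)
$f{\left(U,X \right)} = \frac{2 U}{U + X}$
$Y = - \frac{22}{5}$ ($Y = \frac{2 \left(-3 - 2\right) 2}{\left(-3 - 2\right) 2 - 40} \left(-11\right) = \frac{2 \left(\left(-5\right) 2\right)}{\left(-5\right) 2 - 40} \left(-11\right) = 2 \left(-10\right) \frac{1}{-10 - 40} \left(-11\right) = 2 \left(-10\right) \frac{1}{-50} \left(-11\right) = 2 \left(-10\right) \left(- \frac{1}{50}\right) \left(-11\right) = \frac{2}{5} \left(-11\right) = - \frac{22}{5} \approx -4.4$)
$Y + 480 \left(-362\right) = - \frac{22}{5} + 480 \left(-362\right) = - \frac{22}{5} - 173760 = - \frac{868822}{5}$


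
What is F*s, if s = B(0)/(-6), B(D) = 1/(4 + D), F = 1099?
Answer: -1099/24 ≈ -45.792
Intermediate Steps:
s = -1/24 (s = 1/((4 + 0)*(-6)) = -⅙/4 = (¼)*(-⅙) = -1/24 ≈ -0.041667)
F*s = 1099*(-1/24) = -1099/24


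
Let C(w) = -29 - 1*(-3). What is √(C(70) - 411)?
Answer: I*√437 ≈ 20.905*I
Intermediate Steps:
C(w) = -26 (C(w) = -29 + 3 = -26)
√(C(70) - 411) = √(-26 - 411) = √(-437) = I*√437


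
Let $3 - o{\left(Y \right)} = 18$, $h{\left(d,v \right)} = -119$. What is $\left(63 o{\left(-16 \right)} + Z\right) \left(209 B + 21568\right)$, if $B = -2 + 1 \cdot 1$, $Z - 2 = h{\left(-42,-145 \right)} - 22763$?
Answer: $-508878175$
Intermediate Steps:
$o{\left(Y \right)} = -15$ ($o{\left(Y \right)} = 3 - 18 = -15$)
$Z = -22880$ ($Z = 2 - 22882 = -22880$)
$B = -1$ ($B = -2 + 1 = -1$)
$\left(63 o{\left(-16 \right)} + Z\right) \left(209 B + 21568\right) = \left(63 \left(-15\right) - 22880\right) \left(209 \left(-1\right) + 21568\right) = \left(-945 - 22880\right) \left(-209 + 21568\right) = \left(-23825\right) 21359 = -508878175$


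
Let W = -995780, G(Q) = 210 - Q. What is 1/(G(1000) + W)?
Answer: -1/996570 ≈ -1.0034e-6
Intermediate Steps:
1/(G(1000) + W) = 1/((210 - 1*1000) - 995780) = 1/((210 - 1000) - 995780) = 1/(-790 - 995780) = 1/(-996570) = -1/996570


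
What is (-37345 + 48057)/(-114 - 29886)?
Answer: -1339/3750 ≈ -0.35707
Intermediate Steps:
(-37345 + 48057)/(-114 - 29886) = 10712/(-30000) = 10712*(-1/30000) = -1339/3750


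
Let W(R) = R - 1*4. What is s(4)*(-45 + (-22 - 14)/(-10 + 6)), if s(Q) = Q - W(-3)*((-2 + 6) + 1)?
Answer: -1404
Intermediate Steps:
W(R) = -4 + R (W(R) = R - 4 = -4 + R)
s(Q) = 35 + Q (s(Q) = Q - (-4 - 3)*((-2 + 6) + 1) = Q - (-7)*(4 + 1) = Q - (-7)*5 = Q - 1*(-35) = Q + 35 = 35 + Q)
s(4)*(-45 + (-22 - 14)/(-10 + 6)) = (35 + 4)*(-45 + (-22 - 14)/(-10 + 6)) = 39*(-45 - 36/(-4)) = 39*(-45 - 36*(-¼)) = 39*(-45 + 9) = 39*(-36) = -1404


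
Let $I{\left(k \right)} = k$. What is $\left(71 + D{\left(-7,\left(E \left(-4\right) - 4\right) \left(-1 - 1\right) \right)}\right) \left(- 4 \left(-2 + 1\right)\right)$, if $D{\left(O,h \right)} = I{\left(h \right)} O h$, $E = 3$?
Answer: $-28388$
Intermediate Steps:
$D{\left(O,h \right)} = O h^{2}$ ($D{\left(O,h \right)} = h O h = O h h = O h^{2}$)
$\left(71 + D{\left(-7,\left(E \left(-4\right) - 4\right) \left(-1 - 1\right) \right)}\right) \left(- 4 \left(-2 + 1\right)\right) = \left(71 - 7 \left(\left(3 \left(-4\right) - 4\right) \left(-1 - 1\right)\right)^{2}\right) \left(- 4 \left(-2 + 1\right)\right) = \left(71 - 7 \left(\left(-12 - 4\right) \left(-2\right)\right)^{2}\right) \left(\left(-4\right) \left(-1\right)\right) = \left(71 - 7 \left(\left(-16\right) \left(-2\right)\right)^{2}\right) 4 = \left(71 - 7 \cdot 32^{2}\right) 4 = \left(71 - 7168\right) 4 = \left(-7097\right) 4 = -28388$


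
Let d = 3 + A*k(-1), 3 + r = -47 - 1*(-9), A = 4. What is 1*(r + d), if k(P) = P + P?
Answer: -46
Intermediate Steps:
k(P) = 2*P
r = -41 (r = -3 + (-47 - 1*(-9)) = -3 + (-47 + 9) = -3 - 38 = -41)
d = -5 (d = 3 + 4*(2*(-1)) = 3 + 4*(-2) = 3 - 8 = -5)
1*(r + d) = 1*(-41 - 5) = 1*(-46) = -46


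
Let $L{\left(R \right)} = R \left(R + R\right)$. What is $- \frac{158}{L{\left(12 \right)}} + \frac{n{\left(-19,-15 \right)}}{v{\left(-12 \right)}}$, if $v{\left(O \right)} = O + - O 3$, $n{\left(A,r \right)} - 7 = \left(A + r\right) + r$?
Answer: $- \frac{331}{144} \approx -2.2986$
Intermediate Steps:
$n{\left(A,r \right)} = 7 + A + 2 r$ ($n{\left(A,r \right)} = 7 + \left(\left(A + r\right) + r\right) = 7 + \left(A + 2 r\right) = 7 + A + 2 r$)
$v{\left(O \right)} = - 2 O$ ($v{\left(O \right)} = O - 3 O = - 2 O$)
$L{\left(R \right)} = 2 R^{2}$ ($L{\left(R \right)} = R 2 R = 2 R^{2}$)
$- \frac{158}{L{\left(12 \right)}} + \frac{n{\left(-19,-15 \right)}}{v{\left(-12 \right)}} = - \frac{158}{2 \cdot 12^{2}} + \frac{7 - 19 + 2 \left(-15\right)}{\left(-2\right) \left(-12\right)} = - \frac{158}{2 \cdot 144} + \frac{7 - 19 - 30}{24} = - \frac{158}{288} - \frac{7}{4} = \left(-158\right) \frac{1}{288} - \frac{7}{4} = - \frac{79}{144} - \frac{7}{4} = - \frac{331}{144}$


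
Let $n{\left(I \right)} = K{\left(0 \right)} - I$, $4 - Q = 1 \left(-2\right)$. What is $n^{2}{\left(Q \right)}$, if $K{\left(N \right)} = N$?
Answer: $36$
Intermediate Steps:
$Q = 6$ ($Q = 4 - 1 \left(-2\right) = 4 - -2 = 4 + 2 = 6$)
$n{\left(I \right)} = - I$ ($n{\left(I \right)} = 0 - I = - I$)
$n^{2}{\left(Q \right)} = \left(\left(-1\right) 6\right)^{2} = \left(-6\right)^{2} = 36$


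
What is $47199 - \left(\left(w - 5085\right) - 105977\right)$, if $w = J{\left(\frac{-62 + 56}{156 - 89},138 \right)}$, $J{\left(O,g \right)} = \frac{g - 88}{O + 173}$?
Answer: $\frac{366690067}{2317} \approx 1.5826 \cdot 10^{5}$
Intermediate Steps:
$J{\left(O,g \right)} = \frac{-88 + g}{173 + O}$
$w = \frac{670}{2317}$ ($w = \frac{-88 + 138}{173 + \frac{-62 + 56}{156 - 89}} = \frac{1}{173 - \frac{6}{67}} \cdot 50 = \frac{1}{\frac{11585}{67}} \cdot 50 = \frac{67}{11585} \cdot 50 = \frac{670}{2317} \approx 0.28917$)
$47199 - \left(\left(w - 5085\right) - 105977\right) = 47199 - \left(\left(\frac{670}{2317} - 5085\right) - 105977\right) = 47199 - \left(- \frac{11781275}{2317} - 105977\right) = 47199 - - \frac{257329984}{2317} = 47199 + \frac{257329984}{2317} = \frac{366690067}{2317}$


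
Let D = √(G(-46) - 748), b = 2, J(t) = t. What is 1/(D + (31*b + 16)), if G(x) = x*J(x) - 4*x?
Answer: 39/2266 - √97/1133 ≈ 0.0085182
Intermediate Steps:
G(x) = x² - 4*x (G(x) = x*x - 4*x = x² - 4*x)
D = 4*√97 (D = √(-46*(-4 - 46) - 748) = √(-46*(-50) - 748) = √(2300 - 748) = √1552 = 4*√97 ≈ 39.395)
1/(D + (31*b + 16)) = 1/(4*√97 + (31*2 + 16)) = 1/(4*√97 + (62 + 16)) = 1/(4*√97 + 78) = 1/(78 + 4*√97)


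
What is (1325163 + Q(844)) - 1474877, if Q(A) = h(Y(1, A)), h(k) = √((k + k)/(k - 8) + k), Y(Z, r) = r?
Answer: -149714 + √36954962/209 ≈ -1.4969e+5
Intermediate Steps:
h(k) = √(k + 2*k/(-8 + k)) (h(k) = √((2*k)/(-8 + k) + k) = √(2*k/(-8 + k) + k) = √(k + 2*k/(-8 + k)))
Q(A) = √(A*(-6 + A)/(-8 + A))
(1325163 + Q(844)) - 1474877 = (1325163 + √(844*(-6 + 844)/(-8 + 844))) - 1474877 = (1325163 + √(844*838/836)) - 1474877 = (1325163 + √(844*(1/836)*838)) - 1474877 = (1325163 + √(176818/209)) - 1474877 = (1325163 + √36954962/209) - 1474877 = -149714 + √36954962/209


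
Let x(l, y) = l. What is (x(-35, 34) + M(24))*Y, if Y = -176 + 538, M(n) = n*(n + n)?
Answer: 404354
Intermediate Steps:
M(n) = 2*n**2 (M(n) = n*(2*n) = 2*n**2)
Y = 362
(x(-35, 34) + M(24))*Y = (-35 + 2*24**2)*362 = (-35 + 2*576)*362 = (-35 + 1152)*362 = 1117*362 = 404354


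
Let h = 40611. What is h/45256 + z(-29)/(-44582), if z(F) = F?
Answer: 905916013/1008801496 ≈ 0.89801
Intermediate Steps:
h/45256 + z(-29)/(-44582) = 40611/45256 - 29/(-44582) = 40611*(1/45256) - 29*(-1/44582) = 40611/45256 + 29/44582 = 905916013/1008801496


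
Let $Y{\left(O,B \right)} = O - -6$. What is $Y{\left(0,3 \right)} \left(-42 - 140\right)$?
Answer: $-1092$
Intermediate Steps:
$Y{\left(O,B \right)} = 6 + O$ ($Y{\left(O,B \right)} = O + 6 = 6 + O$)
$Y{\left(0,3 \right)} \left(-42 - 140\right) = \left(6 + 0\right) \left(-42 - 140\right) = 6 \left(-182\right) = -1092$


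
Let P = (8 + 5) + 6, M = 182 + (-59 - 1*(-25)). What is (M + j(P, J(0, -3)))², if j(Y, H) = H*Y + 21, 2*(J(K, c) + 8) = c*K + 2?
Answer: 1296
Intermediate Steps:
J(K, c) = -7 + K*c/2 (J(K, c) = -8 + (c*K + 2)/2 = -8 + (K*c + 2)/2 = -8 + (2 + K*c)/2 = -8 + (1 + K*c/2) = -7 + K*c/2)
M = 148 (M = 182 + (-59 + 25) = 182 - 34 = 148)
P = 19 (P = 13 + 6 = 19)
j(Y, H) = 21 + H*Y
(M + j(P, J(0, -3)))² = (148 + (21 + (-7 + (½)*0*(-3))*19))² = (148 + (21 + (-7 + 0)*19))² = (148 + (21 - 7*19))² = (148 + (21 - 133))² = (148 - 112)² = 36² = 1296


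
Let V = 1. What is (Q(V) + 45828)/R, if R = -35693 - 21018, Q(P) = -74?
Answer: -45754/56711 ≈ -0.80679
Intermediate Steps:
R = -56711
(Q(V) + 45828)/R = (-74 + 45828)/(-56711) = 45754*(-1/56711) = -45754/56711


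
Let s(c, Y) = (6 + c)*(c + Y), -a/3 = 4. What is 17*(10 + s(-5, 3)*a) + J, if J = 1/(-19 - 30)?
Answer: 28321/49 ≈ 577.98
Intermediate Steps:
J = -1/49 (J = 1/(-49) = -1/49 ≈ -0.020408)
a = -12 (a = -3*4 = -12)
s(c, Y) = (6 + c)*(Y + c)
17*(10 + s(-5, 3)*a) + J = 17*(10 + ((-5)² + 6*3 + 6*(-5) + 3*(-5))*(-12)) - 1/49 = 17*(10 + (25 + 18 - 30 - 15)*(-12)) - 1/49 = 17*(10 - 2*(-12)) - 1/49 = 17*(10 + 24) - 1/49 = 17*34 - 1/49 = 578 - 1/49 = 28321/49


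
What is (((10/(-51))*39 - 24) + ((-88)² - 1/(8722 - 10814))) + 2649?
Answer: 368491173/35564 ≈ 10361.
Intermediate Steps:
(((10/(-51))*39 - 24) + ((-88)² - 1/(8722 - 10814))) + 2649 = (((10*(-1/51))*39 - 24) + (7744 - 1/(-2092))) + 2649 = ((-10/51*39 - 24) + (7744 - 1*(-1/2092))) + 2649 = ((-130/17 - 24) + (7744 + 1/2092)) + 2649 = (-538/17 + 16200449/2092) + 2649 = 274282137/35564 + 2649 = 368491173/35564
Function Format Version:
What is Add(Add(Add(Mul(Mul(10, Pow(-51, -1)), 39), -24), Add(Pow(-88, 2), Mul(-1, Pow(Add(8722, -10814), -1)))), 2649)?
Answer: Rational(368491173, 35564) ≈ 10361.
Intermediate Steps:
Add(Add(Add(Mul(Mul(10, Pow(-51, -1)), 39), -24), Add(Pow(-88, 2), Mul(-1, Pow(Add(8722, -10814), -1)))), 2649) = Add(Add(Add(Mul(Mul(10, Rational(-1, 51)), 39), -24), Add(7744, Mul(-1, Pow(-2092, -1)))), 2649) = Add(Add(Add(Mul(Rational(-10, 51), 39), -24), Add(7744, Mul(-1, Rational(-1, 2092)))), 2649) = Add(Add(Add(Rational(-130, 17), -24), Add(7744, Rational(1, 2092))), 2649) = Add(Add(Rational(-538, 17), Rational(16200449, 2092)), 2649) = Add(Rational(274282137, 35564), 2649) = Rational(368491173, 35564)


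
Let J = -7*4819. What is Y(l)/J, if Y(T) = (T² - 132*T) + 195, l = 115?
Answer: 1760/33733 ≈ 0.052174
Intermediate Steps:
Y(T) = 195 + T² - 132*T
J = -33733
Y(l)/J = (195 + 115² - 132*115)/(-33733) = (195 + 13225 - 15180)*(-1/33733) = -1760*(-1/33733) = 1760/33733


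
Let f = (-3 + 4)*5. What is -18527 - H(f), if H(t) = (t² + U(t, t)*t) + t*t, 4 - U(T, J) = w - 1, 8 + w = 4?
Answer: -18622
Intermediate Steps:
w = -4 (w = -8 + 4 = -4)
f = 5 (f = 1*5 = 5)
U(T, J) = 9 (U(T, J) = 4 - (-4 - 1) = 4 - 1*(-5) = 4 + 5 = 9)
H(t) = 2*t² + 9*t (H(t) = (t² + 9*t) + t*t = (t² + 9*t) + t² = 2*t² + 9*t)
-18527 - H(f) = -18527 - 5*(9 + 2*5) = -18527 - 5*(9 + 10) = -18527 - 5*19 = -18527 - 1*95 = -18527 - 95 = -18622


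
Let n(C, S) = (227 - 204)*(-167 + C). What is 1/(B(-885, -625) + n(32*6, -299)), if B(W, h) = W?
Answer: -1/310 ≈ -0.0032258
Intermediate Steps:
n(C, S) = -3841 + 23*C (n(C, S) = 23*(-167 + C) = -3841 + 23*C)
1/(B(-885, -625) + n(32*6, -299)) = 1/(-885 + (-3841 + 23*(32*6))) = 1/(-885 + (-3841 + 23*192)) = 1/(-885 + (-3841 + 4416)) = 1/(-885 + 575) = 1/(-310) = -1/310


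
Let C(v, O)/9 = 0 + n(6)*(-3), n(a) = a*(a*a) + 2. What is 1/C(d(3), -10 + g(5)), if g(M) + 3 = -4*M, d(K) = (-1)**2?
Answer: -1/5886 ≈ -0.00016989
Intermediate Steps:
d(K) = 1
g(M) = -3 - 4*M
n(a) = 2 + a**3 (n(a) = a*a**2 + 2 = a**3 + 2 = 2 + a**3)
C(v, O) = -5886 (C(v, O) = 9*(0 + (2 + 6**3)*(-3)) = 9*(0 + (2 + 216)*(-3)) = 9*(0 + 218*(-3)) = 9*(0 - 654) = 9*(-654) = -5886)
1/C(d(3), -10 + g(5)) = 1/(-5886) = -1/5886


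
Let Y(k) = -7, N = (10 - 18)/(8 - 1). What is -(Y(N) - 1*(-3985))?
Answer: -3978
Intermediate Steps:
N = -8/7 ≈ -1.1429
-(Y(N) - 1*(-3985)) = -(-7 - 1*(-3985)) = -(-7 + 3985) = -1*3978 = -3978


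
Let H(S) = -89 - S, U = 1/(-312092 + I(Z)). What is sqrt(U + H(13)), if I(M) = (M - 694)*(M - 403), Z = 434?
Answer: I*sqrt(2613681309190)/160076 ≈ 10.1*I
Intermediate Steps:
I(M) = (-694 + M)*(-403 + M)
U = -1/320152 (U = 1/(-312092 + (279682 + 434**2 - 1097*434)) = 1/(-312092 + (279682 + 188356 - 476098)) = 1/(-312092 - 8060) = 1/(-320152) = -1/320152 ≈ -3.1235e-6)
sqrt(U + H(13)) = sqrt(-1/320152 + (-89 - 1*13)) = sqrt(-1/320152 + (-89 - 13)) = sqrt(-1/320152 - 102) = sqrt(-32655505/320152) = I*sqrt(2613681309190)/160076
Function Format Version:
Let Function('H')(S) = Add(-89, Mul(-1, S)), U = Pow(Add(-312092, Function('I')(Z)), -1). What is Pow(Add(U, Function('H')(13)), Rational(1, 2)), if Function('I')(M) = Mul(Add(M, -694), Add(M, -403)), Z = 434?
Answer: Mul(Rational(1, 160076), I, Pow(2613681309190, Rational(1, 2))) ≈ Mul(10.100, I)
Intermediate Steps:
Function('I')(M) = Mul(Add(-694, M), Add(-403, M))
U = Rational(-1, 320152) (U = Pow(Add(-312092, Add(279682, Pow(434, 2), Mul(-1097, 434))), -1) = Pow(Add(-312092, Add(279682, 188356, -476098)), -1) = Pow(Add(-312092, -8060), -1) = Pow(-320152, -1) = Rational(-1, 320152) ≈ -3.1235e-6)
Pow(Add(U, Function('H')(13)), Rational(1, 2)) = Pow(Add(Rational(-1, 320152), Add(-89, Mul(-1, 13))), Rational(1, 2)) = Pow(Add(Rational(-1, 320152), Add(-89, -13)), Rational(1, 2)) = Pow(Add(Rational(-1, 320152), -102), Rational(1, 2)) = Pow(Rational(-32655505, 320152), Rational(1, 2)) = Mul(Rational(1, 160076), I, Pow(2613681309190, Rational(1, 2)))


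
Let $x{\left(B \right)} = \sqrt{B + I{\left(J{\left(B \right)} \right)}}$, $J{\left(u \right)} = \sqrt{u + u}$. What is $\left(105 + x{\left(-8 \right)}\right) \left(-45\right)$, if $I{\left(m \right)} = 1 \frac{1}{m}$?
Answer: $-4725 - \frac{45 \sqrt{-32 - i}}{2} \approx -4727.0 + 127.29 i$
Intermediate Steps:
$J{\left(u \right)} = \sqrt{2} \sqrt{u}$ ($J{\left(u \right)} = \sqrt{2 u} = \sqrt{2} \sqrt{u}$)
$I{\left(m \right)} = \frac{1}{m}$
$x{\left(B \right)} = \sqrt{B + \frac{\sqrt{2}}{2 \sqrt{B}}}$ ($x{\left(B \right)} = \sqrt{B + \frac{1}{\sqrt{2} \sqrt{B}}} = \sqrt{B + \frac{\sqrt{2}}{2 \sqrt{B}}}$)
$\left(105 + x{\left(-8 \right)}\right) \left(-45\right) = \left(105 + \frac{\sqrt{4 \left(-8\right) + \frac{2 \sqrt{2}}{2 i \sqrt{2}}}}{2}\right) \left(-45\right) = \left(105 + \frac{\sqrt{-32 + 2 \sqrt{2} \left(- \frac{i \sqrt{2}}{4}\right)}}{2}\right) \left(-45\right) = \left(105 + \frac{\sqrt{-32 - i}}{2}\right) \left(-45\right) = -4725 - \frac{45 \sqrt{-32 - i}}{2}$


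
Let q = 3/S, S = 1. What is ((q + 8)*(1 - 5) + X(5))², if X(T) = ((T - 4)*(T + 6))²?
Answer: 5929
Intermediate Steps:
X(T) = (-4 + T)²*(6 + T)² (X(T) = ((-4 + T)*(6 + T))² = (-4 + T)²*(6 + T)²)
q = 3 (q = 3/1 = 3*1 = 3)
((q + 8)*(1 - 5) + X(5))² = ((3 + 8)*(1 - 5) + (-4 + 5)²*(6 + 5)²)² = (11*(-4) + 1²*11²)² = (-44 + 1*121)² = (-44 + 121)² = 77² = 5929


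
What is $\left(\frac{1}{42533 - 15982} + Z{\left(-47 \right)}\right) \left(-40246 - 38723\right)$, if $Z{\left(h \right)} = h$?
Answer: $\frac{98545099224}{26551} \approx 3.7115 \cdot 10^{6}$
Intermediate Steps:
$\left(\frac{1}{42533 - 15982} + Z{\left(-47 \right)}\right) \left(-40246 - 38723\right) = \left(\frac{1}{42533 - 15982} - 47\right) \left(-40246 - 38723\right) = \left(\frac{1}{26551} - 47\right) \left(-78969\right) = \left(- \frac{1247896}{26551}\right) \left(-78969\right) = \frac{98545099224}{26551}$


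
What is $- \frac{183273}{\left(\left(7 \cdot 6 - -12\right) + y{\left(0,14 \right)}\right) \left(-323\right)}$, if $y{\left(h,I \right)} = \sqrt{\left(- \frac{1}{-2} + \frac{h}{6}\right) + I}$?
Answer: $\frac{19793484}{1874369} - \frac{183273 \sqrt{58}}{1874369} \approx 9.8154$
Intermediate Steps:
$y{\left(h,I \right)} = \sqrt{\frac{1}{2} + I + \frac{h}{6}}$ ($y{\left(h,I \right)} = \sqrt{\left(\left(-1\right) \left(- \frac{1}{2}\right) + h \frac{1}{6}\right) + I} = \sqrt{\left(\frac{1}{2} + \frac{h}{6}\right) + I} = \sqrt{\frac{1}{2} + I + \frac{h}{6}}$)
$- \frac{183273}{\left(\left(7 \cdot 6 - -12\right) + y{\left(0,14 \right)}\right) \left(-323\right)} = - \frac{183273}{\left(\left(7 \cdot 6 - -12\right) + \frac{\sqrt{18 + 6 \cdot 0 + 36 \cdot 14}}{6}\right) \left(-323\right)} = - \frac{183273}{\left(\left(42 + 12\right) + \frac{\sqrt{18 + 0 + 504}}{6}\right) \left(-323\right)} = - \frac{183273}{\left(54 + \frac{\sqrt{522}}{6}\right) \left(-323\right)} = - \frac{183273}{\left(54 + \frac{3 \sqrt{58}}{6}\right) \left(-323\right)} = - \frac{183273}{\left(54 + \frac{\sqrt{58}}{2}\right) \left(-323\right)} = - \frac{183273}{-17442 - \frac{323 \sqrt{58}}{2}}$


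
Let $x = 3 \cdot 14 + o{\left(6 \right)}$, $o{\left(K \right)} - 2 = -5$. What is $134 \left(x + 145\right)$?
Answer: $24656$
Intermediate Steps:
$o{\left(K \right)} = -3$ ($o{\left(K \right)} = 2 - 5 = -3$)
$x = 39$ ($x = 3 \cdot 14 - 3 = 42 - 3 = 39$)
$134 \left(x + 145\right) = 134 \left(39 + 145\right) = 134 \cdot 184 = 24656$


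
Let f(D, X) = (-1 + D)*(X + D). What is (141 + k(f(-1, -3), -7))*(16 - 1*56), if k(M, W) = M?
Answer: -5960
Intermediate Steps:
f(D, X) = (-1 + D)*(D + X)
(141 + k(f(-1, -3), -7))*(16 - 1*56) = (141 + ((-1)² - 1*(-1) - 1*(-3) - 1*(-3)))*(16 - 1*56) = (141 + (1 + 1 + 3 + 3))*(16 - 56) = (141 + 8)*(-40) = 149*(-40) = -5960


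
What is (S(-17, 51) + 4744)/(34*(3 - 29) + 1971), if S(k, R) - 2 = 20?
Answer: 4766/1087 ≈ 4.3845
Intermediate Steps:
S(k, R) = 22 (S(k, R) = 2 + 20 = 22)
(S(-17, 51) + 4744)/(34*(3 - 29) + 1971) = (22 + 4744)/(34*(3 - 29) + 1971) = 4766/(34*(-26) + 1971) = 4766/(-884 + 1971) = 4766/1087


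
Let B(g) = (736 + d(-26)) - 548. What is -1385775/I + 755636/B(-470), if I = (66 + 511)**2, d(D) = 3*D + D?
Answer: 8980597598/998787 ≈ 8991.5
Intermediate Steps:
d(D) = 4*D
B(g) = 84 (B(g) = (736 + 4*(-26)) - 548 = (736 - 104) - 548 = 632 - 548 = 84)
I = 332929 (I = 577**2 = 332929)
-1385775/I + 755636/B(-470) = -1385775/332929 + 755636/84 = -1385775*1/332929 + 755636*(1/84) = -1385775/332929 + 26987/3 = 8980597598/998787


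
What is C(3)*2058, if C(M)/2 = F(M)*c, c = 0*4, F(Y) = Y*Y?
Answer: 0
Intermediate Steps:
F(Y) = Y²
c = 0
C(M) = 0 (C(M) = 2*(M²*0) = 2*0 = 0)
C(3)*2058 = 0*2058 = 0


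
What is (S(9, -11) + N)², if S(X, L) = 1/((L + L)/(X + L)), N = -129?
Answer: 2010724/121 ≈ 16618.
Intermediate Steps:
S(X, L) = (L + X)/(2*L) (S(X, L) = 1/((2*L)/(L + X)) = 1/(2*L/(L + X)) = (L + X)/(2*L))
(S(9, -11) + N)² = ((½)*(-11 + 9)/(-11) - 129)² = ((½)*(-1/11)*(-2) - 129)² = (1/11 - 129)² = (-1418/11)² = 2010724/121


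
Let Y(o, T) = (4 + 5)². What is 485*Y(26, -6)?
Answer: 39285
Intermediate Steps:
Y(o, T) = 81 (Y(o, T) = 9² = 81)
485*Y(26, -6) = 485*81 = 39285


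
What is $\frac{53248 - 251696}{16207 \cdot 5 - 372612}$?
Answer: $\frac{198448}{291577} \approx 0.6806$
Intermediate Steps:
$\frac{53248 - 251696}{16207 \cdot 5 - 372612} = - \frac{198448}{81035 - 372612} = - \frac{198448}{-291577} = \left(-198448\right) \left(- \frac{1}{291577}\right) = \frac{198448}{291577}$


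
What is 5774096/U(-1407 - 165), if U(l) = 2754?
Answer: 2887048/1377 ≈ 2096.6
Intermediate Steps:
5774096/U(-1407 - 165) = 5774096/2754 = 5774096*(1/2754) = 2887048/1377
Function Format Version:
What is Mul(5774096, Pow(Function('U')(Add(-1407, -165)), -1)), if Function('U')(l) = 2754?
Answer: Rational(2887048, 1377) ≈ 2096.6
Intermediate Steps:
Mul(5774096, Pow(Function('U')(Add(-1407, -165)), -1)) = Mul(5774096, Pow(2754, -1)) = Mul(5774096, Rational(1, 2754)) = Rational(2887048, 1377)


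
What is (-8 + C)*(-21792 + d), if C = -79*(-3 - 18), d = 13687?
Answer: -13381355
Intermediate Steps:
C = 1659 (C = -79*(-21) = 1659)
(-8 + C)*(-21792 + d) = (-8 + 1659)*(-21792 + 13687) = 1651*(-8105) = -13381355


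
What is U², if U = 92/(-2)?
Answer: 2116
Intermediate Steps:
U = -46 (U = 92*(-½) = -46)
U² = (-46)² = 2116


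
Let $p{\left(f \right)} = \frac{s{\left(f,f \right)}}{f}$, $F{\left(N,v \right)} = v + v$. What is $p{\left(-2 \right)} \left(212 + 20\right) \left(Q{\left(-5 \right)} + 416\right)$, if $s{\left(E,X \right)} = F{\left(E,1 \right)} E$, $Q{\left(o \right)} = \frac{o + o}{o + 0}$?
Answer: $193952$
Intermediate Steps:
$F{\left(N,v \right)} = 2 v$
$Q{\left(o \right)} = 2$ ($Q{\left(o \right)} = \frac{2 o}{o} = 2$)
$s{\left(E,X \right)} = 2 E$ ($s{\left(E,X \right)} = 2 \cdot 1 E = 2 E$)
$p{\left(f \right)} = 2$ ($p{\left(f \right)} = \frac{2 f}{f} = 2$)
$p{\left(-2 \right)} \left(212 + 20\right) \left(Q{\left(-5 \right)} + 416\right) = 2 \left(212 + 20\right) \left(2 + 416\right) = 2 \cdot 232 \cdot 418 = 2 \cdot 96976 = 193952$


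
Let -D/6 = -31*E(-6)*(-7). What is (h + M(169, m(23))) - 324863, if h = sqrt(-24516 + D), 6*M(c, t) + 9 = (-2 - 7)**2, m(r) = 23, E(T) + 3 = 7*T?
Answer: -324851 + 3*sqrt(3786) ≈ -3.2467e+5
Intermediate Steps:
E(T) = -3 + 7*T
M(c, t) = 12 (M(c, t) = -3/2 + (-2 - 7)**2/6 = -3/2 + (1/6)*(-9)**2 = -3/2 + (1/6)*81 = -3/2 + 27/2 = 12)
D = 58590 (D = -6*(-31*(-3 + 7*(-6)))*(-7) = -6*(-31*(-3 - 42))*(-7) = -6*(-31*(-45))*(-7) = -8370*(-7) = -6*(-9765) = 58590)
h = 3*sqrt(3786) (h = sqrt(-24516 + 58590) = sqrt(34074) = 3*sqrt(3786) ≈ 184.59)
(h + M(169, m(23))) - 324863 = (3*sqrt(3786) + 12) - 324863 = (12 + 3*sqrt(3786)) - 324863 = -324851 + 3*sqrt(3786)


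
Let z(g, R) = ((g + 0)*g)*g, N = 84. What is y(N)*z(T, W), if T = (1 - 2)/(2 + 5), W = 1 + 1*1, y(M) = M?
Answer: -12/49 ≈ -0.24490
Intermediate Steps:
W = 2 (W = 1 + 1 = 2)
T = -1/7 ≈ -0.14286
z(g, R) = g**3 (z(g, R) = (g*g)*g = g**2*g = g**3)
y(N)*z(T, W) = 84*(-1/7)**3 = 84*(-1/343) = -12/49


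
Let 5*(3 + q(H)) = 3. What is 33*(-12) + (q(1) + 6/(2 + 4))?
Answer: -1987/5 ≈ -397.40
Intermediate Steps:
q(H) = -12/5 (q(H) = -3 + (⅕)*3 = -3 + ⅗ = -12/5)
33*(-12) + (q(1) + 6/(2 + 4)) = 33*(-12) + (-12/5 + 6/(2 + 4)) = -396 + (-12/5 + 6/6) = -396 + (-12/5 + (⅙)*6) = -396 + (-12/5 + 1) = -396 - 7/5 = -1987/5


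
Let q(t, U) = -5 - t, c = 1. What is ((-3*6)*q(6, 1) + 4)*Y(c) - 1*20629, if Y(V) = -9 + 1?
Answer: -22245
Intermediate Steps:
Y(V) = -8
((-3*6)*q(6, 1) + 4)*Y(c) - 1*20629 = ((-3*6)*(-5 - 1*6) + 4)*(-8) - 1*20629 = (-18*(-5 - 6) + 4)*(-8) - 20629 = (-18*(-11) + 4)*(-8) - 20629 = (198 + 4)*(-8) - 20629 = 202*(-8) - 20629 = -1616 - 20629 = -22245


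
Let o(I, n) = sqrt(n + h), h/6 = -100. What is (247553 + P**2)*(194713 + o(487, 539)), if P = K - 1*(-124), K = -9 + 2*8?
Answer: 51543257082 + 264714*I*sqrt(61) ≈ 5.1543e+10 + 2.0675e+6*I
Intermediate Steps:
h = -600 (h = 6*(-100) = -600)
K = 7 (K = -9 + 16 = 7)
o(I, n) = sqrt(-600 + n) (o(I, n) = sqrt(n - 600) = sqrt(-600 + n))
P = 131 (P = 7 - 1*(-124) = 7 + 124 = 131)
(247553 + P**2)*(194713 + o(487, 539)) = (247553 + 131**2)*(194713 + sqrt(-600 + 539)) = (247553 + 17161)*(194713 + sqrt(-61)) = 264714*(194713 + I*sqrt(61)) = 51543257082 + 264714*I*sqrt(61)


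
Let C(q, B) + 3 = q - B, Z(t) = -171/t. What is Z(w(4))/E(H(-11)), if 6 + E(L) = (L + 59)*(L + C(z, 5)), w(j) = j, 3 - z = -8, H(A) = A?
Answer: 57/520 ≈ 0.10962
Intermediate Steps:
z = 11 (z = 3 - 1*(-8) = 3 + 8 = 11)
C(q, B) = -3 + q - B (C(q, B) = -3 + (q - B) = -3 + q - B)
E(L) = -6 + (3 + L)*(59 + L) (E(L) = -6 + (L + 59)*(L + (-3 + 11 - 1*5)) = -6 + (59 + L)*(L + (-3 + 11 - 5)) = -6 + (59 + L)*(L + 3) = -6 + (59 + L)*(3 + L) = -6 + (3 + L)*(59 + L))
Z(w(4))/E(H(-11)) = (-171/4)/(171 + (-11)² + 62*(-11)) = (-171*¼)/(171 + 121 - 682) = -171/4/(-390) = -171/4*(-1/390) = 57/520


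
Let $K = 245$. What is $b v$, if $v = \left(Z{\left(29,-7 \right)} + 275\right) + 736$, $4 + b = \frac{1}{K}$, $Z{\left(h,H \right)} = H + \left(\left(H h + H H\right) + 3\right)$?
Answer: $- \frac{835087}{245} \approx -3408.5$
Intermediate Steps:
$Z{\left(h,H \right)} = 3 + H + H^{2} + H h$ ($Z{\left(h,H \right)} = H + \left(\left(H h + H^{2}\right) + 3\right) = H + \left(\left(H^{2} + H h\right) + 3\right) = H + \left(3 + H^{2} + H h\right) = 3 + H + H^{2} + H h$)
$b = - \frac{979}{245}$ ($b = -4 + \frac{1}{245} = - \frac{979}{245} \approx -3.9959$)
$v = 853$ ($v = \left(\left(3 - 7 + \left(-7\right)^{2} - 203\right) + 275\right) + 736 = \left(\left(3 - 7 + 49 - 203\right) + 275\right) + 736 = \left(-158 + 275\right) + 736 = 117 + 736 = 853$)
$b v = \left(- \frac{979}{245}\right) 853 = - \frac{835087}{245}$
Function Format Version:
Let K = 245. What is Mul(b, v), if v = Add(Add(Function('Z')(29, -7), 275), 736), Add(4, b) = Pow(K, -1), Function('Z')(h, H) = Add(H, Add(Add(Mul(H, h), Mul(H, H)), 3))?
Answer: Rational(-835087, 245) ≈ -3408.5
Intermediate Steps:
Function('Z')(h, H) = Add(3, H, Pow(H, 2), Mul(H, h)) (Function('Z')(h, H) = Add(H, Add(Add(Mul(H, h), Pow(H, 2)), 3)) = Add(H, Add(Add(Pow(H, 2), Mul(H, h)), 3)) = Add(H, Add(3, Pow(H, 2), Mul(H, h))) = Add(3, H, Pow(H, 2), Mul(H, h)))
b = Rational(-979, 245) (b = Add(-4, Pow(245, -1)) = Add(-4, Rational(1, 245)) = Rational(-979, 245) ≈ -3.9959)
v = 853 (v = Add(Add(Add(3, -7, Pow(-7, 2), Mul(-7, 29)), 275), 736) = Add(Add(Add(3, -7, 49, -203), 275), 736) = Add(Add(-158, 275), 736) = Add(117, 736) = 853)
Mul(b, v) = Mul(Rational(-979, 245), 853) = Rational(-835087, 245)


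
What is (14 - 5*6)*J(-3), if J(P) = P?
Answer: 48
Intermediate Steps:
(14 - 5*6)*J(-3) = (14 - 5*6)*(-3) = (14 - 30)*(-3) = -16*(-3) = 48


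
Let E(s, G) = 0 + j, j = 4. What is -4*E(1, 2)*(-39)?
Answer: 624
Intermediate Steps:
E(s, G) = 4 (E(s, G) = 0 + 4 = 4)
-4*E(1, 2)*(-39) = -4*4*(-39) = -16*(-39) = 624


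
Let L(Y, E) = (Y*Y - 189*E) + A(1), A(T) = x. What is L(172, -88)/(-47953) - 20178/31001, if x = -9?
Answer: -2400058841/1486590953 ≈ -1.6145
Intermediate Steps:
A(T) = -9
L(Y, E) = -9 + Y² - 189*E (L(Y, E) = (Y*Y - 189*E) - 9 = (Y² - 189*E) - 9 = -9 + Y² - 189*E)
L(172, -88)/(-47953) - 20178/31001 = (-9 + 172² - 189*(-88))/(-47953) - 20178/31001 = (-9 + 29584 + 16632)*(-1/47953) - 20178*1/31001 = 46207*(-1/47953) - 20178/31001 = -46207/47953 - 20178/31001 = -2400058841/1486590953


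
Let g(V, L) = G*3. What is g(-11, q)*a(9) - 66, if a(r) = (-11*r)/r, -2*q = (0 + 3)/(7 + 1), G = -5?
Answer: 99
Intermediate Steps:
q = -3/16 (q = -(0 + 3)/(2*(7 + 1)) = -3/(2*8) = -½*3/8 = -3/16 ≈ -0.18750)
g(V, L) = -15 (g(V, L) = -5*3 = -15)
a(r) = -11
g(-11, q)*a(9) - 66 = -15*(-11) - 66 = 165 - 66 = 99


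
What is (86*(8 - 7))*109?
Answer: 9374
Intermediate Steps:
(86*(8 - 7))*109 = (86*1)*109 = 86*109 = 9374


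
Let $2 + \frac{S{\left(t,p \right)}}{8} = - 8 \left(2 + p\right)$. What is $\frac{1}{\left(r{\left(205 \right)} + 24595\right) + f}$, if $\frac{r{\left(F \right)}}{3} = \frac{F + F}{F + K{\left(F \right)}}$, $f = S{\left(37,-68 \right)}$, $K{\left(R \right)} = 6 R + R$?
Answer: $\frac{4}{115215} \approx 3.4718 \cdot 10^{-5}$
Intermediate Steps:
$S{\left(t,p \right)} = -144 - 64 p$ ($S{\left(t,p \right)} = -16 + 8 \left(- 8 \left(2 + p\right)\right) = -16 + 8 \left(-16 - 8 p\right) = -16 - \left(128 + 64 p\right) = -144 - 64 p$)
$K{\left(R \right)} = 7 R$
$f = 4208$ ($f = -144 - -4352 = -144 + 4352 = 4208$)
$r{\left(F \right)} = \frac{3}{4}$ ($r{\left(F \right)} = 3 \frac{F + F}{F + 7 F} = 3 \frac{2 F}{8 F} = 3 \cdot 2 F \frac{1}{8 F} = 3 \cdot \frac{1}{4} = \frac{3}{4}$)
$\frac{1}{\left(r{\left(205 \right)} + 24595\right) + f} = \frac{1}{\left(\frac{3}{4} + 24595\right) + 4208} = \frac{1}{\frac{98383}{4} + 4208} = \frac{1}{\frac{115215}{4}} = \frac{4}{115215}$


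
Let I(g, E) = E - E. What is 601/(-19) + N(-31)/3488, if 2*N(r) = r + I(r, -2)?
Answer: -4193165/132544 ≈ -31.636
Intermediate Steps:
I(g, E) = 0
N(r) = r/2 (N(r) = (r + 0)/2 = r/2)
601/(-19) + N(-31)/3488 = 601/(-19) + ((½)*(-31))/3488 = 601*(-1/19) - 31/2*1/3488 = -601/19 - 31/6976 = -4193165/132544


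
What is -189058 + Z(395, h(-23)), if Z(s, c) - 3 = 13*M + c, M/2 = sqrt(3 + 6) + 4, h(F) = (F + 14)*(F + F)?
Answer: -188459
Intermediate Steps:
h(F) = 2*F*(14 + F) (h(F) = (14 + F)*(2*F) = 2*F*(14 + F))
M = 14 (M = 2*(sqrt(3 + 6) + 4) = 2*(sqrt(9) + 4) = 2*(3 + 4) = 2*7 = 14)
Z(s, c) = 185 + c (Z(s, c) = 3 + (13*14 + c) = 3 + (182 + c) = 185 + c)
-189058 + Z(395, h(-23)) = -189058 + (185 + 2*(-23)*(14 - 23)) = -189058 + (185 + 2*(-23)*(-9)) = -189058 + (185 + 414) = -189058 + 599 = -188459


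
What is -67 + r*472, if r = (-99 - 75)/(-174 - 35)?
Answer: 68125/209 ≈ 325.96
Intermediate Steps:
r = 174/209 (r = -174/(-209) = -174*(-1/209) = 174/209 ≈ 0.83254)
-67 + r*472 = -67 + (174/209)*472 = -67 + 82128/209 = 68125/209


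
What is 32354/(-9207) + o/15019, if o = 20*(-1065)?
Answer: -682033826/138279933 ≈ -4.9323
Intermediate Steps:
o = -21300
32354/(-9207) + o/15019 = 32354/(-9207) - 21300/15019 = 32354*(-1/9207) - 21300*1/15019 = -32354/9207 - 21300/15019 = -682033826/138279933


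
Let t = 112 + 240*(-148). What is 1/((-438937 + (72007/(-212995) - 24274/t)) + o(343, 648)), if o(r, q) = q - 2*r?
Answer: -3770863480/1655313485824613 ≈ -2.2780e-6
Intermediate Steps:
t = -35408 (t = 112 - 35520 = -35408)
1/((-438937 + (72007/(-212995) - 24274/t)) + o(343, 648)) = 1/((-438937 + (72007/(-212995) - 24274/(-35408))) + (648 - 2*343)) = 1/((-438937 + (72007*(-1/212995) - 24274*(-1/35408))) + (648 - 686)) = 1/((-438937 + (-72007/212995 + 12137/17704)) - 38) = 1/((-438937 + 1310308387/3770863480) - 38) = 1/(-1655170193012373/3770863480 - 38) = 1/(-1655313485824613/3770863480) = -3770863480/1655313485824613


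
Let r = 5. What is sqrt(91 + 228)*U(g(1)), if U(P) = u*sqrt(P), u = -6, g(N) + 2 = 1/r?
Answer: -18*I*sqrt(1595)/5 ≈ -143.77*I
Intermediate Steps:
g(N) = -9/5 (g(N) = -2 + 1/5 = -9/5)
U(P) = -6*sqrt(P)
sqrt(91 + 228)*U(g(1)) = sqrt(91 + 228)*(-18*I*sqrt(5)/5) = sqrt(319)*(-18*I*sqrt(5)/5) = -18*I*sqrt(1595)/5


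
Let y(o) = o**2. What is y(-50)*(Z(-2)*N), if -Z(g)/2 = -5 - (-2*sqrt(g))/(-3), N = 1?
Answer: 25000 + 10000*I*sqrt(2)/3 ≈ 25000.0 + 4714.0*I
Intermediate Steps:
Z(g) = 10 + 4*sqrt(g)/3 (Z(g) = -2*(-5 - (-2*sqrt(g))/(-3)) = -2*(-5 - (-2*sqrt(g))*(-1)/3) = -2*(-5 - 2*sqrt(g)/3) = 10 + 4*sqrt(g)/3)
y(-50)*(Z(-2)*N) = (-50)**2*((10 + 4*sqrt(-2)/3)*1) = 2500*((10 + 4*(I*sqrt(2))/3)*1) = 2500*((10 + 4*I*sqrt(2)/3)*1) = 2500*(10 + 4*I*sqrt(2)/3) = 25000 + 10000*I*sqrt(2)/3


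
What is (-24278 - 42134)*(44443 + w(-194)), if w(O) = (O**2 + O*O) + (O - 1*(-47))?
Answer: -7940750016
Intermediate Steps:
w(O) = 47 + O + 2*O**2 (w(O) = (O**2 + O**2) + (O + 47) = 2*O**2 + (47 + O) = 47 + O + 2*O**2)
(-24278 - 42134)*(44443 + w(-194)) = (-24278 - 42134)*(44443 + (47 - 194 + 2*(-194)**2)) = -66412*(44443 + (47 - 194 + 2*37636)) = -66412*(44443 + (47 - 194 + 75272)) = -66412*(44443 + 75125) = -66412*119568 = -7940750016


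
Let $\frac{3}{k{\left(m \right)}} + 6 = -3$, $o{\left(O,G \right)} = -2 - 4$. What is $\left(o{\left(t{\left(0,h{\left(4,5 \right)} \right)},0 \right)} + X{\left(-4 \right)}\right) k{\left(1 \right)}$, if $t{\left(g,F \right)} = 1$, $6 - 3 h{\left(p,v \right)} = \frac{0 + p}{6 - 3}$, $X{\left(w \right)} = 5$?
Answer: $\frac{1}{3} \approx 0.33333$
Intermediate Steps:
$h{\left(p,v \right)} = 2 - \frac{p}{9}$ ($h{\left(p,v \right)} = 2 - \frac{\left(0 + p\right) \frac{1}{6 - 3}}{3} = 2 - \frac{p \frac{1}{3}}{3} = 2 - \frac{\frac{1}{3} p}{3} = 2 - \frac{p}{9}$)
$o{\left(O,G \right)} = -6$
$k{\left(m \right)} = - \frac{1}{3}$ ($k{\left(m \right)} = \frac{3}{-6 - 3} = \frac{3}{-9} = 3 \left(- \frac{1}{9}\right) = - \frac{1}{3}$)
$\left(o{\left(t{\left(0,h{\left(4,5 \right)} \right)},0 \right)} + X{\left(-4 \right)}\right) k{\left(1 \right)} = \left(-6 + 5\right) \left(- \frac{1}{3}\right) = \left(-1\right) \left(- \frac{1}{3}\right) = \frac{1}{3}$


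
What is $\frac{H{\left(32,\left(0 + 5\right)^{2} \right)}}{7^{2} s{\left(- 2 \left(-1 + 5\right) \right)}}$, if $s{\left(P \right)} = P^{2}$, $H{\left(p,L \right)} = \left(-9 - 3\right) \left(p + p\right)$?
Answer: $- \frac{12}{49} \approx -0.2449$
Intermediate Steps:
$H{\left(p,L \right)} = - 24 p$ ($H{\left(p,L \right)} = - 12 \cdot 2 p = - 24 p$)
$\frac{H{\left(32,\left(0 + 5\right)^{2} \right)}}{7^{2} s{\left(- 2 \left(-1 + 5\right) \right)}} = \frac{\left(-24\right) 32}{7^{2} \left(- 2 \left(-1 + 5\right)\right)^{2}} = - \frac{768}{49 \left(\left(-2\right) 4\right)^{2}} = - \frac{768}{49 \left(-8\right)^{2}} = - \frac{768}{49 \cdot 64} = - \frac{768}{3136} = \left(-768\right) \frac{1}{3136} = - \frac{12}{49}$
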